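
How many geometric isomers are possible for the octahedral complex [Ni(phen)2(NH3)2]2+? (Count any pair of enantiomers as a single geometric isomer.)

In an octahedral complex each vertex has one trans partner and four cis neighbours.
Each phen is bidentate and must span two cis positions.
There are 2 geometric isomers: NH3 trans; NH3 cis (chiral).

2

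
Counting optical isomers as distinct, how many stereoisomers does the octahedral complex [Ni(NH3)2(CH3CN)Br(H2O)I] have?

The six octahedral sites form three mutually perpendicular trans pairs.
Placing the ligands in turn and identifying arrangements related by rotation or reflection leaves 9 distinct geometric isomers.
Of these, 6 lack any improper symmetry element and so occur as enantiomeric pairs, giving 9 + 6 = 15 stereoisomers in total.

15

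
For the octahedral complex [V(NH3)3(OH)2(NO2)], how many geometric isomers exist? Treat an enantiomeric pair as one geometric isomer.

3

The six octahedral sites form three mutually perpendicular trans pairs.
Systematic placement gives 3 geometric isomers: NH3 mer, OH trans; NH3 mer, OH cis; NH3 fac, OH cis.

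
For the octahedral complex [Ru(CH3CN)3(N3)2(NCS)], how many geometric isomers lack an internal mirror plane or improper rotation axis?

0

An octahedron has six vertices in three trans pairs; every non-trans pair is cis.
The distinct arrangements are (3 in all): CH3CN mer, N3 cis; CH3CN mer, N3 trans; CH3CN fac, N3 cis.
Each arrangement has an internal mirror plane or centre of symmetry, so none is chiral.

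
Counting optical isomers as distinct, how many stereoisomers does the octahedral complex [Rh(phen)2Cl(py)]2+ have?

3

In an octahedral complex each vertex has one trans partner and four cis neighbours.
Each phen is bidentate and must span two cis positions.
Systematic placement gives 2 geometric isomers: Cl and py mutually cis (chiral); Cl and py mutually trans.
One of these lacks any improper symmetry element and so occurs as an enantiomeric pair, giving 2 + 1 = 3 stereoisomers in total.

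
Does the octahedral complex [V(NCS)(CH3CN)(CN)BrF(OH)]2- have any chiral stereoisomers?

yes

Placing the ligands in turn and identifying arrangements related by rotation or reflection leaves 15 distinct geometric isomers.
Of these, 15 lack any improper symmetry element and so occur as enantiomeric pairs, giving 15 + 15 = 30 stereoisomers in total.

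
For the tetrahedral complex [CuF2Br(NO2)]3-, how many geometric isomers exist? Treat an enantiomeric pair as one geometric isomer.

1

All four vertices of a tetrahedron are equivalent and mutually adjacent, so cis/trans isomerism cannot arise.
Only one geometric arrangement is possible.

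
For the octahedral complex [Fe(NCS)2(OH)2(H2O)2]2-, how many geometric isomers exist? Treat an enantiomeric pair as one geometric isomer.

5

The six octahedral sites form three mutually perpendicular trans pairs.
There are 5 geometric isomers: NCS trans, OH trans, H2O trans; NCS cis, OH cis, H2O trans; NCS cis, OH trans, H2O cis; NCS cis, OH cis, H2O cis (chiral); NCS trans, OH cis, H2O cis.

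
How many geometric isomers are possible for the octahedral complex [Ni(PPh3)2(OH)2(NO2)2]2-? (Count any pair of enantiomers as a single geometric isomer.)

5

The six octahedral sites form three mutually perpendicular trans pairs.
The distinct arrangements are (5 in all): PPh3 trans, OH trans, NO2 trans; PPh3 cis, OH cis, NO2 trans; PPh3 trans, OH cis, NO2 cis; PPh3 cis, OH cis, NO2 cis (chiral); PPh3 cis, OH trans, NO2 cis.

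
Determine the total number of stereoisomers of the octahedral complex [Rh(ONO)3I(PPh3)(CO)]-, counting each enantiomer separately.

5

The distinct arrangements are (4 in all): ONO mer (3 arrangements); ONO fac (chiral).
One of these lacks any improper symmetry element and so occurs as an enantiomeric pair, giving 4 + 1 = 5 stereoisomers in total.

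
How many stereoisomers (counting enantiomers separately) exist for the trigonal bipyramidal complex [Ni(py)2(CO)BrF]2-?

10

A trigonal bipyramid has two axial and three equatorial sites, which are chemically inequivalent.
Placing the ligands in turn and identifying arrangements related by rotation or reflection leaves 7 distinct geometric isomers.
Of these, 3 lack any improper symmetry element and so occur as enantiomeric pairs, giving 7 + 3 = 10 stereoisomers in total.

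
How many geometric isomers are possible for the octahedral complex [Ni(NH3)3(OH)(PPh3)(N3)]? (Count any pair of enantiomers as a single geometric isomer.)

4

An octahedron has six vertices in three trans pairs; every non-trans pair is cis.
The distinct arrangements are (4 in all): NH3 mer (3 arrangements); NH3 fac (chiral).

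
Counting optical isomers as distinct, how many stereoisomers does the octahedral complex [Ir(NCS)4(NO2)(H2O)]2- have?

The six octahedral sites form three mutually perpendicular trans pairs.
Systematic placement gives 2 geometric isomers: NO2 and H2O mutually cis; NO2 and H2O mutually trans.
Each arrangement has an internal mirror plane or centre of symmetry, so none is chiral.

2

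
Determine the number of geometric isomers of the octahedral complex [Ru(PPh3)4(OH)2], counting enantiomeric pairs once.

2

The six octahedral sites form three mutually perpendicular trans pairs.
Working through the distinct placements yields 2 geometric isomers: OH trans; OH cis.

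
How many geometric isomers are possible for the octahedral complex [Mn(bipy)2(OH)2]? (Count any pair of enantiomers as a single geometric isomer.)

2

The six octahedral sites form three mutually perpendicular trans pairs.
Each bipy is bidentate and must span two cis positions.
Working through the distinct placements yields 2 geometric isomers: OH trans; OH cis (chiral).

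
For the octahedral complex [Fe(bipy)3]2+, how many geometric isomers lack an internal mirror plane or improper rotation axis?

1

Each bipy is bidentate and must span two cis positions.
Only one geometric arrangement is possible; it has no improper symmetry element, so it exists as a pair of enantiomers (2 stereoisomers).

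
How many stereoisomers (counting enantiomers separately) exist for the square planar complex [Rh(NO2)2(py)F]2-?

A square has two trans pairs of vertices; adjacent vertices are cis.
Working through the distinct placements yields 2 geometric isomers: NO2 cis; NO2 trans.
Each arrangement has an internal mirror plane or centre of symmetry, so none is chiral.

2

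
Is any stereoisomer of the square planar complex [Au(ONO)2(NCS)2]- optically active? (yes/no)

In a square planar complex each vertex has one trans partner and two cis neighbours.
Working through the distinct placements yields 2 geometric isomers: ONO cis; ONO trans.
Each arrangement has an internal mirror plane or centre of symmetry, so none is chiral.

no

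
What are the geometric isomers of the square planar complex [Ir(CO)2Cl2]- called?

Systematic placement gives 2 geometric isomers: CO cis; CO trans.

cis and trans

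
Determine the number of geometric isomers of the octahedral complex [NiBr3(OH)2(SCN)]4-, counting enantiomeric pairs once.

3

In an octahedral complex each vertex has one trans partner and four cis neighbours.
There are 3 geometric isomers: Br mer, OH cis; Br mer, OH trans; Br fac, OH cis.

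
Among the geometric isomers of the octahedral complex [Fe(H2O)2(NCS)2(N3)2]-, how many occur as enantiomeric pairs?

1

Systematic placement gives 5 geometric isomers: H2O trans, NCS trans, N3 trans; H2O trans, NCS cis, N3 cis; H2O cis, NCS trans, N3 cis; H2O cis, NCS cis, N3 cis (chiral); H2O cis, NCS cis, N3 trans.
One of these lacks any improper symmetry element and so occurs as an enantiomeric pair, giving 5 + 1 = 6 stereoisomers in total.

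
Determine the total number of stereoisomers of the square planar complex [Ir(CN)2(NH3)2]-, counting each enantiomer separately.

In a square planar complex each vertex has one trans partner and two cis neighbours.
There are 2 geometric isomers: CN cis; CN trans.
Each arrangement has an internal mirror plane or centre of symmetry, so none is chiral.

2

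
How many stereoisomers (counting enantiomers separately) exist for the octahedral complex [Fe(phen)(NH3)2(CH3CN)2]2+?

In an octahedral complex each vertex has one trans partner and four cis neighbours.
Each phen is bidentate and must span two cis positions.
Working through the distinct placements yields 3 geometric isomers: NH3 cis, CH3CN trans; NH3 cis, CH3CN cis (chiral); NH3 trans, CH3CN cis.
One of these lacks any improper symmetry element and so occurs as an enantiomeric pair, giving 3 + 1 = 4 stereoisomers in total.

4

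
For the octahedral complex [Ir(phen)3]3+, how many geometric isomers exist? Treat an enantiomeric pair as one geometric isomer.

1

The six octahedral sites form three mutually perpendicular trans pairs.
Each phen is bidentate and must span two cis positions.
Only one geometric arrangement is possible; it has no improper symmetry element, so it exists as a pair of enantiomers (2 stereoisomers).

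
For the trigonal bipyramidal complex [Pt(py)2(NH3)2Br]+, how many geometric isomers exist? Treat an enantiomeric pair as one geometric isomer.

5

In a trigonal bipyramid the two axial positions differ from the three equatorial ones.
Exhaustive case analysis gives 5 geometric isomers.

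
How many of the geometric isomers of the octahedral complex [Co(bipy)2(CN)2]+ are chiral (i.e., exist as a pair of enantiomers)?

The six octahedral sites form three mutually perpendicular trans pairs.
Each bipy is bidentate and must span two cis positions.
Working through the distinct placements yields 2 geometric isomers: CN trans; CN cis (chiral).
One of these lacks any improper symmetry element and so occurs as an enantiomeric pair, giving 2 + 1 = 3 stereoisomers in total.

1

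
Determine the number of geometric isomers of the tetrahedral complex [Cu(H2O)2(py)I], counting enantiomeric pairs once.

1

In a tetrahedral complex all four positions are equivalent and every pair of ligands is adjacent — there is no cis/trans distinction.
Only one geometric arrangement is possible.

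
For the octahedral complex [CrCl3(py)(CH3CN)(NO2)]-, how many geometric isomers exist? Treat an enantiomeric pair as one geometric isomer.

In an octahedral complex each vertex has one trans partner and four cis neighbours.
The distinct arrangements are (4 in all): Cl mer (3 arrangements); Cl fac (chiral).

4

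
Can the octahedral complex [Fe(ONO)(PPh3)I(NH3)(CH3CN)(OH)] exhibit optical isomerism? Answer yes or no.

In an octahedral complex each vertex has one trans partner and four cis neighbours.
Exhaustive case analysis gives 15 geometric isomers.
Of these, 15 lack any improper symmetry element and so occur as enantiomeric pairs, giving 15 + 15 = 30 stereoisomers in total.

yes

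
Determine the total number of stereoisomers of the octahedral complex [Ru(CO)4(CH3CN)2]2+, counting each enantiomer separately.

The six octahedral sites form three mutually perpendicular trans pairs.
The distinct arrangements are (2 in all): CH3CN trans; CH3CN cis.
Each arrangement has an internal mirror plane or centre of symmetry, so none is chiral.

2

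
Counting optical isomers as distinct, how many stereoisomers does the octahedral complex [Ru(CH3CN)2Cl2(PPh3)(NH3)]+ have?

8

In an octahedral complex each vertex has one trans partner and four cis neighbours.
Working through the distinct placements yields 6 geometric isomers: CH3CN trans, Cl trans; CH3CN trans, Cl cis; CH3CN cis, Cl cis (3 arrangements, 2 chiral); CH3CN cis, Cl trans.
Of these, 2 lack any improper symmetry element and so occur as enantiomeric pairs, giving 6 + 2 = 8 stereoisomers in total.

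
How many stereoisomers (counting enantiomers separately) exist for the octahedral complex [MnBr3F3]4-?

2

Systematic placement gives 2 geometric isomers: Br mer; Br fac.
Each arrangement has an internal mirror plane or centre of symmetry, so none is chiral.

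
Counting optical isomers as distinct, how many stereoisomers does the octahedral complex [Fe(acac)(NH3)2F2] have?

4

Each acac is bidentate and must span two cis positions.
The distinct arrangements are (3 in all): NH3 cis, F trans; NH3 cis, F cis (chiral); NH3 trans, F cis.
One of these lacks any improper symmetry element and so occurs as an enantiomeric pair, giving 3 + 1 = 4 stereoisomers in total.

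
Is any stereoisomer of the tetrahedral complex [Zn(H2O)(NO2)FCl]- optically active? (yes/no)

All four vertices of a tetrahedron are equivalent and mutually adjacent, so cis/trans isomerism cannot arise.
Only one geometric arrangement is possible; it has no improper symmetry element, so it exists as a pair of enantiomers (2 stereoisomers).

yes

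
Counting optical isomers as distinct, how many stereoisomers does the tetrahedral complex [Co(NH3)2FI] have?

1

Only one geometric arrangement is possible.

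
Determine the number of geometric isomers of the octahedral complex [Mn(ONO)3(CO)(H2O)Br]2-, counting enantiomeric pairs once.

There are 4 geometric isomers: ONO mer (3 arrangements); ONO fac (chiral).

4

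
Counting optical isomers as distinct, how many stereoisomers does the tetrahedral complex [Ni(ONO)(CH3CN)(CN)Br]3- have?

Only one geometric arrangement is possible; it has no improper symmetry element, so it exists as a pair of enantiomers (2 stereoisomers).

2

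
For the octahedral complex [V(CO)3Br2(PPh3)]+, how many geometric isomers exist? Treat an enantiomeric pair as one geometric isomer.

3

An octahedron has six vertices in three trans pairs; every non-trans pair is cis.
Working through the distinct placements yields 3 geometric isomers: CO mer, Br trans; CO fac, Br cis; CO mer, Br cis.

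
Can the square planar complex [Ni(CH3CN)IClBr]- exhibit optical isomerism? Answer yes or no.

A square has two trans pairs of vertices; adjacent vertices are cis.
There are 3 geometric isomers: (Br/Cl trans, CH3CN/I trans); (Br/I trans, CH3CN/Cl trans); (Br/CH3CN trans, Cl/I trans).
Each arrangement has an internal mirror plane or centre of symmetry, so none is chiral.

no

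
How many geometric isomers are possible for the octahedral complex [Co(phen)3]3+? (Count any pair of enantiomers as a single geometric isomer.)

An octahedron has six vertices in three trans pairs; every non-trans pair is cis.
Each phen is bidentate and must span two cis positions.
Only one geometric arrangement is possible; it has no improper symmetry element, so it exists as a pair of enantiomers (2 stereoisomers).

1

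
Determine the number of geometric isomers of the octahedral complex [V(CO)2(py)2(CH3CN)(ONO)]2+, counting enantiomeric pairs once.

The six octahedral sites form three mutually perpendicular trans pairs.
The distinct arrangements are (6 in all): CO cis, py trans; CO cis, py cis (3 arrangements, 2 chiral); CO trans, py trans; CO trans, py cis.

6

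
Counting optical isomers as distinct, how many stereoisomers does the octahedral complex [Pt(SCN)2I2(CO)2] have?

The six octahedral sites form three mutually perpendicular trans pairs.
The distinct arrangements are (5 in all): SCN trans, I trans, CO trans; SCN cis, I cis, CO trans; SCN trans, I cis, CO cis; SCN cis, I cis, CO cis (chiral); SCN cis, I trans, CO cis.
One of these lacks any improper symmetry element and so occurs as an enantiomeric pair, giving 5 + 1 = 6 stereoisomers in total.

6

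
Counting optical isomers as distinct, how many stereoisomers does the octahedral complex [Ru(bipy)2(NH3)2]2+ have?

An octahedron has six vertices in three trans pairs; every non-trans pair is cis.
Each bipy is bidentate and must span two cis positions.
Systematic placement gives 2 geometric isomers: NH3 trans; NH3 cis (chiral).
One of these lacks any improper symmetry element and so occurs as an enantiomeric pair, giving 2 + 1 = 3 stereoisomers in total.

3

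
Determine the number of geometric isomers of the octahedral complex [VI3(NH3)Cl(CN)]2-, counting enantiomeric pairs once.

4

In an octahedral complex each vertex has one trans partner and four cis neighbours.
Systematic placement gives 4 geometric isomers: I mer (3 arrangements); I fac (chiral).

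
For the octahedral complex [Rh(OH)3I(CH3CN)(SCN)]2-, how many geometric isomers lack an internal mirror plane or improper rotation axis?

1

In an octahedral complex each vertex has one trans partner and four cis neighbours.
Working through the distinct placements yields 4 geometric isomers: OH mer (3 arrangements); OH fac (chiral).
One of these lacks any improper symmetry element and so occurs as an enantiomeric pair, giving 4 + 1 = 5 stereoisomers in total.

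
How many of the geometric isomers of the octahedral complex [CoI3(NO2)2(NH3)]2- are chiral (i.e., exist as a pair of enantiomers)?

The distinct arrangements are (3 in all): I mer, NO2 trans; I mer, NO2 cis; I fac, NO2 cis.
Each arrangement has an internal mirror plane or centre of symmetry, so none is chiral.

0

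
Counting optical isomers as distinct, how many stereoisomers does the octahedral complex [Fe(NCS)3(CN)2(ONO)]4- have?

3

An octahedron has six vertices in three trans pairs; every non-trans pair is cis.
There are 3 geometric isomers: NCS mer, CN trans; NCS fac, CN cis; NCS mer, CN cis.
Each arrangement has an internal mirror plane or centre of symmetry, so none is chiral.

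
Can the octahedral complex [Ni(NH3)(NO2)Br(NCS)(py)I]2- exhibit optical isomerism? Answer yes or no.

yes

An octahedron has six vertices in three trans pairs; every non-trans pair is cis.
Systematic enumeration (placing each ligand type in turn and discarding arrangements equivalent by rotation or reflection) gives 15 geometric isomers.
Of these, 15 lack any improper symmetry element and so occur as enantiomeric pairs, giving 15 + 15 = 30 stereoisomers in total.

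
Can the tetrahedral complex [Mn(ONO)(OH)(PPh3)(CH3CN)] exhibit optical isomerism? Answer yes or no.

All four vertices of a tetrahedron are equivalent and mutually adjacent, so cis/trans isomerism cannot arise.
Only one geometric arrangement is possible; it has no improper symmetry element, so it exists as a pair of enantiomers (2 stereoisomers).

yes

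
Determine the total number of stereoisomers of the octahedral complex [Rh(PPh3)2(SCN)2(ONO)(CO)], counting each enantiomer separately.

In an octahedral complex each vertex has one trans partner and four cis neighbours.
There are 6 geometric isomers: PPh3 trans, SCN trans; PPh3 cis, SCN cis (3 arrangements, 2 chiral); PPh3 cis, SCN trans; PPh3 trans, SCN cis.
Of these, 2 lack any improper symmetry element and so occur as enantiomeric pairs, giving 6 + 2 = 8 stereoisomers in total.

8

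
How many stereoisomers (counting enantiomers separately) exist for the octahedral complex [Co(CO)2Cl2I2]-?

6

In an octahedral complex each vertex has one trans partner and four cis neighbours.
There are 5 geometric isomers: CO trans, Cl trans, I trans; CO trans, Cl cis, I cis; CO cis, Cl cis, I trans; CO cis, Cl cis, I cis (chiral); CO cis, Cl trans, I cis.
One of these lacks any improper symmetry element and so occurs as an enantiomeric pair, giving 5 + 1 = 6 stereoisomers in total.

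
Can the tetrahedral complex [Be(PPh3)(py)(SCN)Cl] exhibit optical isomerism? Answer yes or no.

Only one geometric arrangement is possible; it has no improper symmetry element, so it exists as a pair of enantiomers (2 stereoisomers).

yes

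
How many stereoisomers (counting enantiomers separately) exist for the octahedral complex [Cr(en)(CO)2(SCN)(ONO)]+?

An octahedron has six vertices in three trans pairs; every non-trans pair is cis.
Each en is bidentate and must span two cis positions.
Working through the distinct placements yields 4 geometric isomers: CO trans; CO cis (3 arrangements, 2 chiral).
Of these, 2 lack any improper symmetry element and so occur as enantiomeric pairs, giving 4 + 2 = 6 stereoisomers in total.

6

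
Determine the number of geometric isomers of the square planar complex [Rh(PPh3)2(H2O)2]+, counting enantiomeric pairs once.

A square has two trans pairs of vertices; adjacent vertices are cis.
The distinct arrangements are (2 in all): PPh3 cis; PPh3 trans.

2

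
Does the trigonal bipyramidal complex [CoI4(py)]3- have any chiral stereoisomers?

There are 2 geometric isomers: py equatorial; py axial.
Each arrangement has an internal mirror plane or centre of symmetry, so none is chiral.

no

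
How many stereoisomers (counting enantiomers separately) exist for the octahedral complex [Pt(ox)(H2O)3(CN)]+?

2

An octahedron has six vertices in three trans pairs; every non-trans pair is cis.
Each ox is bidentate and must span two cis positions.
Systematic placement gives 2 geometric isomers: H2O fac; H2O mer.
Each arrangement has an internal mirror plane or centre of symmetry, so none is chiral.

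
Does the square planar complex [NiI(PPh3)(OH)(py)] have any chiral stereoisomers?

Systematic placement gives 3 geometric isomers: (I/PPh3 trans, OH/py trans); (I/py trans, OH/PPh3 trans); (I/OH trans, PPh3/py trans).
Each arrangement has an internal mirror plane or centre of symmetry, so none is chiral.

no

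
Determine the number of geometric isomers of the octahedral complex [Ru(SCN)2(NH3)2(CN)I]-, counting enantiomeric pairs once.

The six octahedral sites form three mutually perpendicular trans pairs.
The distinct arrangements are (6 in all): SCN trans, NH3 trans; SCN cis, NH3 cis (3 arrangements, 2 chiral); SCN trans, NH3 cis; SCN cis, NH3 trans.

6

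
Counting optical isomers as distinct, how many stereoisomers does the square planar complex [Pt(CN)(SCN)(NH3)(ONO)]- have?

3

Working through the distinct placements yields 3 geometric isomers: (CN/ONO trans, NH3/SCN trans); (CN/SCN trans, NH3/ONO trans); (CN/NH3 trans, ONO/SCN trans).
Each arrangement has an internal mirror plane or centre of symmetry, so none is chiral.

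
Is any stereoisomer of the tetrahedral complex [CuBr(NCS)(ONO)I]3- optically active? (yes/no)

All four vertices of a tetrahedron are equivalent and mutually adjacent, so cis/trans isomerism cannot arise.
Only one geometric arrangement is possible; it has no improper symmetry element, so it exists as a pair of enantiomers (2 stereoisomers).

yes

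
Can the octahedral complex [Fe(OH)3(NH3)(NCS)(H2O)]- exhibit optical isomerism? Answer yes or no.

yes

In an octahedral complex each vertex has one trans partner and four cis neighbours.
Systematic placement gives 4 geometric isomers: OH mer (3 arrangements); OH fac (chiral).
One of these lacks any improper symmetry element and so occurs as an enantiomeric pair, giving 4 + 1 = 5 stereoisomers in total.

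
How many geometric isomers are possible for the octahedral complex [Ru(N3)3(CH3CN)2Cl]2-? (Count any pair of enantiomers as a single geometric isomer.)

3

The six octahedral sites form three mutually perpendicular trans pairs.
The distinct arrangements are (3 in all): N3 mer, CH3CN trans; N3 mer, CH3CN cis; N3 fac, CH3CN cis.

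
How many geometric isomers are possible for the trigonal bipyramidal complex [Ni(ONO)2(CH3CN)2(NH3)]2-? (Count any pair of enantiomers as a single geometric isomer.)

5

In a trigonal bipyramid the two axial positions differ from the three equatorial ones.
Exhaustive case analysis gives 5 geometric isomers.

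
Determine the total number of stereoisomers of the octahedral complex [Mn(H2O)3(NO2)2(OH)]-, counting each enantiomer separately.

3

An octahedron has six vertices in three trans pairs; every non-trans pair is cis.
There are 3 geometric isomers: H2O mer, NO2 cis; H2O mer, NO2 trans; H2O fac, NO2 cis.
Each arrangement has an internal mirror plane or centre of symmetry, so none is chiral.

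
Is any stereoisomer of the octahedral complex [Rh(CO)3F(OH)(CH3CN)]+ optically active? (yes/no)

yes

The distinct arrangements are (4 in all): CO mer (3 arrangements); CO fac (chiral).
One of these lacks any improper symmetry element and so occurs as an enantiomeric pair, giving 4 + 1 = 5 stereoisomers in total.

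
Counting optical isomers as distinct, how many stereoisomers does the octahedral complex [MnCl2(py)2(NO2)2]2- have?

6

In an octahedral complex each vertex has one trans partner and four cis neighbours.
The distinct arrangements are (5 in all): Cl trans, py trans, NO2 trans; Cl trans, py cis, NO2 cis; Cl cis, py trans, NO2 cis; Cl cis, py cis, NO2 cis (chiral); Cl cis, py cis, NO2 trans.
One of these lacks any improper symmetry element and so occurs as an enantiomeric pair, giving 5 + 1 = 6 stereoisomers in total.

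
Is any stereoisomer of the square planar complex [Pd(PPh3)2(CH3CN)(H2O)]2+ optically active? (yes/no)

no

A square has two trans pairs of vertices; adjacent vertices are cis.
Systematic placement gives 2 geometric isomers: PPh3 cis; PPh3 trans.
Each arrangement has an internal mirror plane or centre of symmetry, so none is chiral.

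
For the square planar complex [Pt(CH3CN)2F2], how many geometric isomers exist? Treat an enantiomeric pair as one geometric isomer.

2

In a square planar complex each vertex has one trans partner and two cis neighbours.
Working through the distinct placements yields 2 geometric isomers: CH3CN cis; CH3CN trans.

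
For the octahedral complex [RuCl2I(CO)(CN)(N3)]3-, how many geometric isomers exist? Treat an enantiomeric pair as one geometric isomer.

An octahedron has six vertices in three trans pairs; every non-trans pair is cis.
Exhaustive case analysis gives 9 geometric isomers.

9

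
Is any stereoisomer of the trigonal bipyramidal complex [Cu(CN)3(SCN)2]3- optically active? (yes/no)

A trigonal bipyramid has two axial and three equatorial sites, which are chemically inequivalent.
There are 3 geometric isomers: SCN both equatorial; SCN one axial, one equatorial; SCN both axial.
Each arrangement has an internal mirror plane or centre of symmetry, so none is chiral.

no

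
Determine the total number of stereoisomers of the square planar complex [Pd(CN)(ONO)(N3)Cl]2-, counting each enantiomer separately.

3

A square has two trans pairs of vertices; adjacent vertices are cis.
Working through the distinct placements yields 3 geometric isomers: (CN/N3 trans, Cl/ONO trans); (CN/ONO trans, Cl/N3 trans); (CN/Cl trans, N3/ONO trans).
Each arrangement has an internal mirror plane or centre of symmetry, so none is chiral.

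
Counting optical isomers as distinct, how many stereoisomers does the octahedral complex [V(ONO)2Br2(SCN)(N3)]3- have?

8

In an octahedral complex each vertex has one trans partner and four cis neighbours.
There are 6 geometric isomers: ONO cis, Br trans; ONO trans, Br trans; ONO cis, Br cis (3 arrangements, 2 chiral); ONO trans, Br cis.
Of these, 2 lack any improper symmetry element and so occur as enantiomeric pairs, giving 6 + 2 = 8 stereoisomers in total.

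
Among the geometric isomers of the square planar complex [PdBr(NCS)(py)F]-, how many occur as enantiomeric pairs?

0

In a square planar complex each vertex has one trans partner and two cis neighbours.
The distinct arrangements are (3 in all): (Br/NCS trans, F/py trans); (Br/py trans, F/NCS trans); (Br/F trans, NCS/py trans).
Each arrangement has an internal mirror plane or centre of symmetry, so none is chiral.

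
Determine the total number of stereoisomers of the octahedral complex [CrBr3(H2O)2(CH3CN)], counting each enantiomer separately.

An octahedron has six vertices in three trans pairs; every non-trans pair is cis.
The distinct arrangements are (3 in all): Br mer, H2O trans; Br mer, H2O cis; Br fac, H2O cis.
Each arrangement has an internal mirror plane or centre of symmetry, so none is chiral.

3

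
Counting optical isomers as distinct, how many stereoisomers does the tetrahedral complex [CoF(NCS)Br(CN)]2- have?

2

Only one geometric arrangement is possible; it has no improper symmetry element, so it exists as a pair of enantiomers (2 stereoisomers).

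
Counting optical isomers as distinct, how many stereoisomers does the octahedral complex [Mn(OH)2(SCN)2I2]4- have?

An octahedron has six vertices in three trans pairs; every non-trans pair is cis.
Systematic placement gives 5 geometric isomers: OH trans, SCN trans, I trans; OH cis, SCN cis, I trans; OH cis, SCN trans, I cis; OH cis, SCN cis, I cis (chiral); OH trans, SCN cis, I cis.
One of these lacks any improper symmetry element and so occurs as an enantiomeric pair, giving 5 + 1 = 6 stereoisomers in total.

6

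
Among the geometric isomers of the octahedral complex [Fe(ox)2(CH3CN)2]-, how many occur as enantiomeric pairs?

1

In an octahedral complex each vertex has one trans partner and four cis neighbours.
Each ox is bidentate and must span two cis positions.
There are 2 geometric isomers: CH3CN trans; CH3CN cis (chiral).
One of these lacks any improper symmetry element and so occurs as an enantiomeric pair, giving 2 + 1 = 3 stereoisomers in total.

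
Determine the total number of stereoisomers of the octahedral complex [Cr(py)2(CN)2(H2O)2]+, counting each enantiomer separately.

The distinct arrangements are (5 in all): py trans, CN trans, H2O trans; py cis, CN trans, H2O cis; py trans, CN cis, H2O cis; py cis, CN cis, H2O cis (chiral); py cis, CN cis, H2O trans.
One of these lacks any improper symmetry element and so occurs as an enantiomeric pair, giving 5 + 1 = 6 stereoisomers in total.

6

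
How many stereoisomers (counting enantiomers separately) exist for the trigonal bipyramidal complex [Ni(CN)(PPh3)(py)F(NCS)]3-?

20

A trigonal bipyramid has two axial and three equatorial sites, which are chemically inequivalent.
Placing the ligands in turn and identifying arrangements related by rotation or reflection leaves 10 distinct geometric isomers.
Of these, 10 lack any improper symmetry element and so occur as enantiomeric pairs, giving 10 + 10 = 20 stereoisomers in total.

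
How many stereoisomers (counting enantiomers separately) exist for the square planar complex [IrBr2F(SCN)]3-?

2

In a square planar complex each vertex has one trans partner and two cis neighbours.
Working through the distinct placements yields 2 geometric isomers: Br cis; Br trans.
Each arrangement has an internal mirror plane or centre of symmetry, so none is chiral.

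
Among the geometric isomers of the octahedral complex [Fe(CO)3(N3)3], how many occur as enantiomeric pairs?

0

The six octahedral sites form three mutually perpendicular trans pairs.
Systematic placement gives 2 geometric isomers: CO mer; CO fac.
Each arrangement has an internal mirror plane or centre of symmetry, so none is chiral.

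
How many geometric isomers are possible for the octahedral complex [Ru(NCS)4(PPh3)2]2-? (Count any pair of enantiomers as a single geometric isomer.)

2

An octahedron has six vertices in three trans pairs; every non-trans pair is cis.
Working through the distinct placements yields 2 geometric isomers: PPh3 trans; PPh3 cis.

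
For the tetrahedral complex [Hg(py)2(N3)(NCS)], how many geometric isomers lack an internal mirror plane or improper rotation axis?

0

All four vertices of a tetrahedron are equivalent and mutually adjacent, so cis/trans isomerism cannot arise.
Only one geometric arrangement is possible.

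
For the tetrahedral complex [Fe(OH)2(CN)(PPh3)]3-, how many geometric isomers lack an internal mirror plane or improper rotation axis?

0

All four vertices of a tetrahedron are equivalent and mutually adjacent, so cis/trans isomerism cannot arise.
Only one geometric arrangement is possible.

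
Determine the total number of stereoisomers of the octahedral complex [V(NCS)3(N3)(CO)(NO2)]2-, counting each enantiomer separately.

Working through the distinct placements yields 4 geometric isomers: NCS mer (3 arrangements); NCS fac (chiral).
One of these lacks any improper symmetry element and so occurs as an enantiomeric pair, giving 4 + 1 = 5 stereoisomers in total.

5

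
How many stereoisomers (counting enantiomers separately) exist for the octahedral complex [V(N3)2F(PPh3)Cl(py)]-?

15

An octahedron has six vertices in three trans pairs; every non-trans pair is cis.
Systematic enumeration (placing each ligand type in turn and discarding arrangements equivalent by rotation or reflection) gives 9 geometric isomers.
Of these, 6 lack any improper symmetry element and so occur as enantiomeric pairs, giving 9 + 6 = 15 stereoisomers in total.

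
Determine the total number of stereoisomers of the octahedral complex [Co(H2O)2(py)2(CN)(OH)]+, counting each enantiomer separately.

An octahedron has six vertices in three trans pairs; every non-trans pair is cis.
Systematic placement gives 6 geometric isomers: H2O cis, py trans; H2O cis, py cis (3 arrangements, 2 chiral); H2O trans, py trans; H2O trans, py cis.
Of these, 2 lack any improper symmetry element and so occur as enantiomeric pairs, giving 6 + 2 = 8 stereoisomers in total.

8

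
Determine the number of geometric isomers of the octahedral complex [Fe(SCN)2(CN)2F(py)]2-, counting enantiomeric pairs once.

An octahedron has six vertices in three trans pairs; every non-trans pair is cis.
Working through the distinct placements yields 6 geometric isomers: SCN cis, CN trans; SCN trans, CN trans; SCN cis, CN cis (3 arrangements, 2 chiral); SCN trans, CN cis.

6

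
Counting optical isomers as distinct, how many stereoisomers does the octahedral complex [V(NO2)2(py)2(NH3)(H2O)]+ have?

8

The six octahedral sites form three mutually perpendicular trans pairs.
There are 6 geometric isomers: NO2 trans, py trans; NO2 cis, py cis (3 arrangements, 2 chiral); NO2 cis, py trans; NO2 trans, py cis.
Of these, 2 lack any improper symmetry element and so occur as enantiomeric pairs, giving 6 + 2 = 8 stereoisomers in total.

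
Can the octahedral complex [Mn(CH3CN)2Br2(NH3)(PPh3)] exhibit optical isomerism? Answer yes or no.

yes

The six octahedral sites form three mutually perpendicular trans pairs.
Working through the distinct placements yields 6 geometric isomers: CH3CN trans, Br trans; CH3CN cis, Br trans; CH3CN cis, Br cis (3 arrangements, 2 chiral); CH3CN trans, Br cis.
Of these, 2 lack any improper symmetry element and so occur as enantiomeric pairs, giving 6 + 2 = 8 stereoisomers in total.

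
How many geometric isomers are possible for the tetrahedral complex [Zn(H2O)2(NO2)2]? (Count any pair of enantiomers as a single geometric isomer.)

In a tetrahedral complex all four positions are equivalent and every pair of ligands is adjacent — there is no cis/trans distinction.
Only one geometric arrangement is possible.

1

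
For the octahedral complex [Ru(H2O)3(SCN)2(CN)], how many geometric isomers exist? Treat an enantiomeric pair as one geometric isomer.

3

Working through the distinct placements yields 3 geometric isomers: H2O mer, SCN trans; H2O fac, SCN cis; H2O mer, SCN cis.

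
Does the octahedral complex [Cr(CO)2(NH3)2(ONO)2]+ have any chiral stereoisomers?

The six octahedral sites form three mutually perpendicular trans pairs.
There are 5 geometric isomers: CO trans, NH3 trans, ONO trans; CO trans, NH3 cis, ONO cis; CO cis, NH3 cis, ONO trans; CO cis, NH3 cis, ONO cis (chiral); CO cis, NH3 trans, ONO cis.
One of these lacks any improper symmetry element and so occurs as an enantiomeric pair, giving 5 + 1 = 6 stereoisomers in total.

yes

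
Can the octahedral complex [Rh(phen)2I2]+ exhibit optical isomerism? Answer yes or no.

yes

In an octahedral complex each vertex has one trans partner and four cis neighbours.
Each phen is bidentate and must span two cis positions.
Systematic placement gives 2 geometric isomers: I trans; I cis (chiral).
One of these lacks any improper symmetry element and so occurs as an enantiomeric pair, giving 2 + 1 = 3 stereoisomers in total.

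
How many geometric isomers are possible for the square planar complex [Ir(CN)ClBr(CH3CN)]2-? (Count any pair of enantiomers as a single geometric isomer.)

In a square planar complex each vertex has one trans partner and two cis neighbours.
Systematic placement gives 3 geometric isomers: (Br/CN trans, CH3CN/Cl trans); (Br/Cl trans, CH3CN/CN trans); (Br/CH3CN trans, CN/Cl trans).

3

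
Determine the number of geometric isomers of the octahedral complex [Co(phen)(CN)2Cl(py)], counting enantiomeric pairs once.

4

An octahedron has six vertices in three trans pairs; every non-trans pair is cis.
Each phen is bidentate and must span two cis positions.
There are 4 geometric isomers: CN trans; CN cis (3 arrangements, 2 chiral).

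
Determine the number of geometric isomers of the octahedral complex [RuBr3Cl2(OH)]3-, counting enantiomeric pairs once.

The distinct arrangements are (3 in all): Br mer, Cl cis; Br mer, Cl trans; Br fac, Cl cis.

3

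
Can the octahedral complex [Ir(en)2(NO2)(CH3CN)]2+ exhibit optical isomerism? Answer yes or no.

The six octahedral sites form three mutually perpendicular trans pairs.
Each en is bidentate and must span two cis positions.
Working through the distinct placements yields 2 geometric isomers: NO2 and CH3CN mutually trans; NO2 and CH3CN mutually cis (chiral).
One of these lacks any improper symmetry element and so occurs as an enantiomeric pair, giving 2 + 1 = 3 stereoisomers in total.

yes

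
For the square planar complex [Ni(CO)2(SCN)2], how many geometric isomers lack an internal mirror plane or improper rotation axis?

0

A square has two trans pairs of vertices; adjacent vertices are cis.
The distinct arrangements are (2 in all): CO cis; CO trans.
Each arrangement has an internal mirror plane or centre of symmetry, so none is chiral.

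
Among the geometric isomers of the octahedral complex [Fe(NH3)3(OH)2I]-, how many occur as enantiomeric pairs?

The six octahedral sites form three mutually perpendicular trans pairs.
Working through the distinct placements yields 3 geometric isomers: NH3 mer, OH trans; NH3 fac, OH cis; NH3 mer, OH cis.
Each arrangement has an internal mirror plane or centre of symmetry, so none is chiral.

0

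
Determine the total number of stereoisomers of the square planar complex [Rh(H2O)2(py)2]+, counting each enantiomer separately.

2

There are 2 geometric isomers: H2O cis; H2O trans.
Each arrangement has an internal mirror plane or centre of symmetry, so none is chiral.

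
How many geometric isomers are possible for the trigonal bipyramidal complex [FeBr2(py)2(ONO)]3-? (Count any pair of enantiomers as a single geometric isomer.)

5

A trigonal bipyramid has two axial and three equatorial sites, which are chemically inequivalent.
Exhaustive case analysis gives 5 geometric isomers.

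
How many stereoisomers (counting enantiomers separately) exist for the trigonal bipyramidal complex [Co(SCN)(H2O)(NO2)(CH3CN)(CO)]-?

In a trigonal bipyramid the two axial positions differ from the three equatorial ones.
Placing the ligands in turn and identifying arrangements related by rotation or reflection leaves 10 distinct geometric isomers.
Of these, 10 lack any improper symmetry element and so occur as enantiomeric pairs, giving 10 + 10 = 20 stereoisomers in total.

20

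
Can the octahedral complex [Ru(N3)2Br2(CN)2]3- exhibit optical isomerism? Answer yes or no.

In an octahedral complex each vertex has one trans partner and four cis neighbours.
There are 5 geometric isomers: N3 trans, Br trans, CN trans; N3 cis, Br trans, CN cis; N3 trans, Br cis, CN cis; N3 cis, Br cis, CN cis (chiral); N3 cis, Br cis, CN trans.
One of these lacks any improper symmetry element and so occurs as an enantiomeric pair, giving 5 + 1 = 6 stereoisomers in total.

yes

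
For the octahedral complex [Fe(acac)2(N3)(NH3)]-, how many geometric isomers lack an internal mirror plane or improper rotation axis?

1

The six octahedral sites form three mutually perpendicular trans pairs.
Each acac is bidentate and must span two cis positions.
The distinct arrangements are (2 in all): N3 and NH3 mutually trans; N3 and NH3 mutually cis (chiral).
One of these lacks any improper symmetry element and so occurs as an enantiomeric pair, giving 2 + 1 = 3 stereoisomers in total.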